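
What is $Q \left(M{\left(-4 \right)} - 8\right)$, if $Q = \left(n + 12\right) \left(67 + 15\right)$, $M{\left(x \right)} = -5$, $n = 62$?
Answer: $-78884$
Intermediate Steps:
$Q = 6068$ ($Q = \left(62 + 12\right) \left(67 + 15\right) = 74 \cdot 82 = 6068$)
$Q \left(M{\left(-4 \right)} - 8\right) = 6068 \left(-5 - 8\right) = 6068 \left(-13\right) = -78884$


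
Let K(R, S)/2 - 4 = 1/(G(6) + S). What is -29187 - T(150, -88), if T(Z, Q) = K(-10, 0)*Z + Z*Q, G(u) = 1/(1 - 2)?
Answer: -16887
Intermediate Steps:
G(u) = -1 (G(u) = 1/(-1) = -1)
K(R, S) = 8 + 2/(-1 + S)
T(Z, Q) = 6*Z + Q*Z (T(Z, Q) = (2*(-3 + 4*0)/(-1 + 0))*Z + Z*Q = (2*(-3 + 0)/(-1))*Z + Q*Z = (2*(-1)*(-3))*Z + Q*Z = 6*Z + Q*Z)
-29187 - T(150, -88) = -29187 - 150*(6 - 88) = -29187 - 150*(-82) = -29187 - 1*(-12300) = -29187 + 12300 = -16887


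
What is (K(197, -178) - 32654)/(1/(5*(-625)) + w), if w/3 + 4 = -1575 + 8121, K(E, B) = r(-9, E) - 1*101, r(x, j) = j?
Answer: -101743750/61331249 ≈ -1.6589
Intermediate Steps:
K(E, B) = -101 + E (K(E, B) = E - 1*101 = E - 101 = -101 + E)
w = 19626 (w = -12 + 3*(-1575 + 8121) = -12 + 3*6546 = -12 + 19638 = 19626)
(K(197, -178) - 32654)/(1/(5*(-625)) + w) = ((-101 + 197) - 32654)/(1/(5*(-625)) + 19626) = (96 - 32654)/(1/(-3125) + 19626) = -32558/(-1/3125 + 19626) = -32558/61331249/3125 = -32558*3125/61331249 = -101743750/61331249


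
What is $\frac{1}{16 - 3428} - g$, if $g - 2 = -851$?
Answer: $\frac{2896787}{3412} \approx 849.0$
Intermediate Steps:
$g = -849$ ($g = 2 - 851 = -849$)
$\frac{1}{16 - 3428} - g = \frac{1}{16 - 3428} - -849 = \frac{1}{-3412} + 849 = - \frac{1}{3412} + 849 = \frac{2896787}{3412}$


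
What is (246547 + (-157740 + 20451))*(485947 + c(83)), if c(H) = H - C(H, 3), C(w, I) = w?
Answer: 53093597326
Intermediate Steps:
c(H) = 0 (c(H) = H - H = 0)
(246547 + (-157740 + 20451))*(485947 + c(83)) = (246547 + (-157740 + 20451))*(485947 + 0) = (246547 - 137289)*485947 = 109258*485947 = 53093597326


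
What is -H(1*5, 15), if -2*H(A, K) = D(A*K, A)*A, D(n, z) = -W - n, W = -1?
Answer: -185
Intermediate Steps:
D(n, z) = 1 - n (D(n, z) = -1*(-1) - n = 1 - n)
H(A, K) = -A*(1 - A*K)/2 (H(A, K) = -(1 - A*K)*A/2 = -A*(1 - A*K)/2)
-H(1*5, 15) = -1*5*(-1 + (1*5)*15)/2 = -5*(-1 + 5*15)/2 = -5*(-1 + 75)/2 = -5*74/2 = -1*185 = -185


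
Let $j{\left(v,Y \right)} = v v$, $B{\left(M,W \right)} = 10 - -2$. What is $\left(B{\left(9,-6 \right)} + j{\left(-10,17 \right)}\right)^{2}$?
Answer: $12544$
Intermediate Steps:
$B{\left(M,W \right)} = 12$ ($B{\left(M,W \right)} = 10 + 2 = 12$)
$j{\left(v,Y \right)} = v^{2}$
$\left(B{\left(9,-6 \right)} + j{\left(-10,17 \right)}\right)^{2} = \left(12 + \left(-10\right)^{2}\right)^{2} = \left(12 + 100\right)^{2} = 112^{2} = 12544$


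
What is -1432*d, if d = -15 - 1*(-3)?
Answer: 17184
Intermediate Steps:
d = -12 (d = -15 + 3 = -12)
-1432*d = -1432*(-12) = 17184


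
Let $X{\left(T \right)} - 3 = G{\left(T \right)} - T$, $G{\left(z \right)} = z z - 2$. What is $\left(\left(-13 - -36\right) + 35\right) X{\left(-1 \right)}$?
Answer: $174$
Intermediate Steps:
$G{\left(z \right)} = -2 + z^{2}$ ($G{\left(z \right)} = z^{2} - 2 = -2 + z^{2}$)
$X{\left(T \right)} = 1 + T^{2} - T$ ($X{\left(T \right)} = 3 - \left(2 + T - T^{2}\right) = 1 + T^{2} - T$)
$\left(\left(-13 - -36\right) + 35\right) X{\left(-1 \right)} = \left(\left(-13 - -36\right) + 35\right) \left(1 + \left(-1\right)^{2} - -1\right) = \left(\left(-13 + 36\right) + 35\right) \left(1 + 1 + 1\right) = \left(23 + 35\right) 3 = 58 \cdot 3 = 174$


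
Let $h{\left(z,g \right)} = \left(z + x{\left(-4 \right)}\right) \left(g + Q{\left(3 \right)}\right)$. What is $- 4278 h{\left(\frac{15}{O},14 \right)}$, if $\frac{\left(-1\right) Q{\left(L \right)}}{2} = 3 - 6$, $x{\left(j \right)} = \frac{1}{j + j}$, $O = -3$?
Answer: $438495$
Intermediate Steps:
$x{\left(j \right)} = \frac{1}{2 j}$
$Q{\left(L \right)} = 6$ ($Q{\left(L \right)} = - 2 \left(3 - 6\right) = \left(-2\right) \left(-3\right) = 6$)
$h{\left(z,g \right)} = \left(6 + g\right) \left(- \frac{1}{8} + z\right)$ ($h{\left(z,g \right)} = \left(z + \frac{1}{2 \left(-4\right)}\right) \left(g + 6\right) = \left(z + \frac{1}{2} \left(- \frac{1}{4}\right)\right) \left(6 + g\right) = \left(z - \frac{1}{8}\right) \left(6 + g\right) = \left(- \frac{1}{8} + z\right) \left(6 + g\right) = \left(6 + g\right) \left(- \frac{1}{8} + z\right)$)
$- 4278 h{\left(\frac{15}{O},14 \right)} = - 4278 \left(- \frac{3}{4} + 6 \frac{15}{-3} - \frac{7}{4} + 14 \frac{15}{-3}\right) = - 4278 \left(- \frac{3}{4} + 6 \cdot 15 \left(- \frac{1}{3}\right) - \frac{7}{4} + 14 \cdot 15 \left(- \frac{1}{3}\right)\right) = - 4278 \left(- \frac{3}{4} + 6 \left(-5\right) - \frac{7}{4} + 14 \left(-5\right)\right) = - 4278 \left(- \frac{3}{4} - 30 - \frac{7}{4} - 70\right) = \left(-4278\right) \left(- \frac{205}{2}\right) = 438495$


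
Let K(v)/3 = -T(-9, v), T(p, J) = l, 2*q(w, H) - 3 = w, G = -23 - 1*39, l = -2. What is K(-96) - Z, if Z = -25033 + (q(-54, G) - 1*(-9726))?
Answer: 30677/2 ≈ 15339.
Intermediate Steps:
G = -62 (G = -23 - 39 = -62)
q(w, H) = 3/2 + w/2
T(p, J) = -2
Z = -30665/2 (Z = -25033 + ((3/2 + (½)*(-54)) - 1*(-9726)) = -25033 + ((3/2 - 27) + 9726) = -25033 + (-51/2 + 9726) = -25033 + 19401/2 = -30665/2 ≈ -15333.)
K(v) = 6 (K(v) = 3*(-1*(-2)) = 3*2 = 6)
K(-96) - Z = 6 - 1*(-30665/2) = 6 + 30665/2 = 30677/2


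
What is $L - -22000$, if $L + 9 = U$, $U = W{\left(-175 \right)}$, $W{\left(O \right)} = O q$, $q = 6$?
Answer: $20941$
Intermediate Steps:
$W{\left(O \right)} = 6 O$ ($W{\left(O \right)} = O 6 = 6 O$)
$U = -1050$ ($U = 6 \left(-175\right) = -1050$)
$L = -1059$ ($L = -9 - 1050 = -1059$)
$L - -22000 = -1059 - -22000 = -1059 + 22000 = 20941$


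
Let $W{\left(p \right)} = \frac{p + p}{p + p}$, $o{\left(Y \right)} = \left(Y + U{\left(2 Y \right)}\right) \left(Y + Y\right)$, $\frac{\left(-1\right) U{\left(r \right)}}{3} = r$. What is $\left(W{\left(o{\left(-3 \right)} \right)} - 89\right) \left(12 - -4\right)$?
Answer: $-1408$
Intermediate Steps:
$U{\left(r \right)} = - 3 r$
$o{\left(Y \right)} = - 10 Y^{2}$ ($o{\left(Y \right)} = \left(Y - 3 \cdot 2 Y\right) \left(Y + Y\right) = \left(Y - 6 Y\right) 2 Y = - 5 Y 2 Y = - 10 Y^{2}$)
$W{\left(p \right)} = 1$ ($W{\left(p \right)} = \frac{2 p}{2 p} = 2 p \frac{1}{2 p} = 1$)
$\left(W{\left(o{\left(-3 \right)} \right)} - 89\right) \left(12 - -4\right) = \left(1 - 89\right) \left(12 - -4\right) = - 88 \left(12 + 4\right) = \left(-88\right) 16 = -1408$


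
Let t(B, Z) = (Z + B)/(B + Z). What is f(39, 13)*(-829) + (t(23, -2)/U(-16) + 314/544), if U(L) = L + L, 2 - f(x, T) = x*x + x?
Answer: 702620905/544 ≈ 1.2916e+6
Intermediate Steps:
t(B, Z) = 1 (t(B, Z) = (B + Z)/(B + Z) = 1)
f(x, T) = 2 - x - x² (f(x, T) = 2 - (x*x + x) = 2 - (x² + x) = 2 - (x + x²) = 2 + (-x - x²) = 2 - x - x²)
U(L) = 2*L
f(39, 13)*(-829) + (t(23, -2)/U(-16) + 314/544) = (2 - 1*39 - 1*39²)*(-829) + (1/(2*(-16)) + 314/544) = (2 - 39 - 1*1521)*(-829) + (1/(-32) + 314*(1/544)) = (2 - 39 - 1521)*(-829) + (1*(-1/32) + 157/272) = -1558*(-829) + (-1/32 + 157/272) = 1291582 + 297/544 = 702620905/544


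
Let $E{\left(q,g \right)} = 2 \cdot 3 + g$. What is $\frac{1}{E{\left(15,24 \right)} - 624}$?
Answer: $- \frac{1}{594} \approx -0.0016835$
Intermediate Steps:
$E{\left(q,g \right)} = 6 + g$
$\frac{1}{E{\left(15,24 \right)} - 624} = \frac{1}{\left(6 + 24\right) - 624} = \frac{1}{30 - 624} = \frac{1}{-594} = - \frac{1}{594}$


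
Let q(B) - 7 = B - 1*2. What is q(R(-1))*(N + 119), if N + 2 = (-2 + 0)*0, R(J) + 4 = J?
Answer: 0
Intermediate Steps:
R(J) = -4 + J
q(B) = 5 + B (q(B) = 7 + (B - 1*2) = 7 + (B - 2) = 7 + (-2 + B) = 5 + B)
N = -2 (N = -2 + (-2 + 0)*0 = -2 - 2*0 = -2 + 0 = -2)
q(R(-1))*(N + 119) = (5 + (-4 - 1))*(-2 + 119) = (5 - 5)*117 = 0*117 = 0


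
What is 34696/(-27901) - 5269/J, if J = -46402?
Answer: -1462953423/1294662202 ≈ -1.1300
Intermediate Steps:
34696/(-27901) - 5269/J = 34696/(-27901) - 5269/(-46402) = 34696*(-1/27901) - 5269*(-1/46402) = -34696/27901 + 5269/46402 = -1462953423/1294662202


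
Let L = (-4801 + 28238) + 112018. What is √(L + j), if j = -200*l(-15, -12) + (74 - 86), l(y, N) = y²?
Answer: √90443 ≈ 300.74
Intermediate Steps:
j = -45012 (j = -200*(-15)² + (74 - 86) = -200*225 - 12 = -45000 - 12 = -45012)
L = 135455 (L = 23437 + 112018 = 135455)
√(L + j) = √(135455 - 45012) = √90443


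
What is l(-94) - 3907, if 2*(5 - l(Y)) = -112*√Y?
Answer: -3902 + 56*I*√94 ≈ -3902.0 + 542.94*I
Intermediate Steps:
l(Y) = 5 + 56*√Y (l(Y) = 5 - (-56)*√Y = 5 + 56*√Y)
l(-94) - 3907 = (5 + 56*√(-94)) - 3907 = (5 + 56*(I*√94)) - 3907 = (5 + 56*I*√94) - 3907 = -3902 + 56*I*√94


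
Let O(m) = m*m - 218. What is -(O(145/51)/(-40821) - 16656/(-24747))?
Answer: -593989833649/875841047829 ≈ -0.67819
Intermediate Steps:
O(m) = -218 + m² (O(m) = m² - 218 = -218 + m²)
-(O(145/51)/(-40821) - 16656/(-24747)) = -((-218 + (145/51)²)/(-40821) - 16656/(-24747)) = -((-218 + (145*(1/51))²)*(-1/40821) - 16656*(-1/24747)) = -((-218 + (145/51)²)*(-1/40821) + 5552/8249) = -((-218 + 21025/2601)*(-1/40821) + 5552/8249) = -(-545993/2601*(-1/40821) + 5552/8249) = -(545993/106175421 + 5552/8249) = -1*593989833649/875841047829 = -593989833649/875841047829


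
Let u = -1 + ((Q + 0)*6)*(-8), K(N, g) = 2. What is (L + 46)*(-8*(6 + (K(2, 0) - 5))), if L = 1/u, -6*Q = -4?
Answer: -12136/11 ≈ -1103.3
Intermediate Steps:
Q = ⅔ (Q = -⅙*(-4) = ⅔ ≈ 0.66667)
u = -33 (u = -1 + ((⅔ + 0)*6)*(-8) = -1 + ((⅔)*6)*(-8) = -1 + 4*(-8) = -1 - 32 = -33)
L = -1/33 (L = 1/(-33) = -1/33 ≈ -0.030303)
(L + 46)*(-8*(6 + (K(2, 0) - 5))) = (-1/33 + 46)*(-8*(6 + (2 - 5))) = 1517*(-8*(6 - 3))/33 = 1517*(-8*3)/33 = (1517/33)*(-24) = -12136/11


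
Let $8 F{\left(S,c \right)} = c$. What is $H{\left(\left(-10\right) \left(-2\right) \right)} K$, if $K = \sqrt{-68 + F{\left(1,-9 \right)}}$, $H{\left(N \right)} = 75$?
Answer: $\frac{75 i \sqrt{1106}}{4} \approx 623.56 i$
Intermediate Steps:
$F{\left(S,c \right)} = \frac{c}{8}$
$K = \frac{i \sqrt{1106}}{4}$ ($K = \sqrt{-68 + \frac{1}{8} \left(-9\right)} = \sqrt{-68 - \frac{9}{8}} = \sqrt{- \frac{553}{8}} = \frac{i \sqrt{1106}}{4} \approx 8.3141 i$)
$H{\left(\left(-10\right) \left(-2\right) \right)} K = 75 \frac{i \sqrt{1106}}{4} = \frac{75 i \sqrt{1106}}{4}$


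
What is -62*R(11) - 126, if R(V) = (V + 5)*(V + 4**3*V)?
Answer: -709406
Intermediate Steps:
R(V) = 65*V*(5 + V) (R(V) = (5 + V)*(V + 64*V) = (5 + V)*(65*V) = 65*V*(5 + V))
-62*R(11) - 126 = -4030*11*(5 + 11) - 126 = -4030*11*16 - 126 = -62*11440 - 126 = -709280 - 126 = -709406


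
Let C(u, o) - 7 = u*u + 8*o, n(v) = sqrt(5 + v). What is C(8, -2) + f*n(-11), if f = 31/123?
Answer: 55 + 31*I*sqrt(6)/123 ≈ 55.0 + 0.61735*I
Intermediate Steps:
C(u, o) = 7 + u**2 + 8*o (C(u, o) = 7 + (u*u + 8*o) = 7 + (u**2 + 8*o) = 7 + u**2 + 8*o)
f = 31/123 (f = 31*(1/123) = 31/123 ≈ 0.25203)
C(8, -2) + f*n(-11) = (7 + 8**2 + 8*(-2)) + 31*sqrt(5 - 11)/123 = (7 + 64 - 16) + 31*sqrt(-6)/123 = 55 + 31*(I*sqrt(6))/123 = 55 + 31*I*sqrt(6)/123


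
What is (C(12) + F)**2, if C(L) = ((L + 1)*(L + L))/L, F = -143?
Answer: 13689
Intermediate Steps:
C(L) = 2 + 2*L (C(L) = ((1 + L)*(2*L))/L = (2*L*(1 + L))/L = 2 + 2*L)
(C(12) + F)**2 = ((2 + 2*12) - 143)**2 = ((2 + 24) - 143)**2 = (26 - 143)**2 = (-117)**2 = 13689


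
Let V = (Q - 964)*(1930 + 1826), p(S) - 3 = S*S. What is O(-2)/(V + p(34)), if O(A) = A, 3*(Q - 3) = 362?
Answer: 2/3155133 ≈ 6.3389e-7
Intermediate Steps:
Q = 371/3 (Q = 3 + (⅓)*362 = 3 + 362/3 = 371/3 ≈ 123.67)
p(S) = 3 + S² (p(S) = 3 + S*S = 3 + S²)
V = -3156292 (V = (371/3 - 964)*(1930 + 1826) = -2521/3*3756 = -3156292)
O(-2)/(V + p(34)) = -2/(-3156292 + (3 + 34²)) = -2/(-3156292 + (3 + 1156)) = -2/(-3156292 + 1159) = -2/(-3155133) = -1/3155133*(-2) = 2/3155133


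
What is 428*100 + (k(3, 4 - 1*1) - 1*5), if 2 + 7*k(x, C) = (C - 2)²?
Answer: 299564/7 ≈ 42795.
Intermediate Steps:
k(x, C) = -2/7 + (-2 + C)²/7 (k(x, C) = -2/7 + (C - 2)²/7 = -2/7 + (-2 + C)²/7)
428*100 + (k(3, 4 - 1*1) - 1*5) = 428*100 + ((-2/7 + (-2 + (4 - 1*1))²/7) - 1*5) = 42800 + ((-2/7 + (-2 + (4 - 1))²/7) - 5) = 42800 + ((-2/7 + (-2 + 3)²/7) - 5) = 42800 + ((-2/7 + (⅐)*1²) - 5) = 42800 + ((-2/7 + (⅐)*1) - 5) = 42800 + ((-2/7 + ⅐) - 5) = 42800 + (-⅐ - 5) = 42800 - 36/7 = 299564/7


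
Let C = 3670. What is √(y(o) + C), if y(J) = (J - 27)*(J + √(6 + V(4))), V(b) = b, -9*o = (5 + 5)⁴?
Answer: √(102727270 - 92187*√10)/9 ≈ 1124.6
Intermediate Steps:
o = -10000/9 (o = -(5 + 5)⁴/9 = -⅑*10⁴ = -⅑*10000 = -10000/9 ≈ -1111.1)
y(J) = (-27 + J)*(J + √10) (y(J) = (J - 27)*(J + √(6 + 4)) = (-27 + J)*(J + √10))
√(y(o) + C) = √(((-10000/9)² - 27*(-10000/9) - 27*√10 - 10000*√10/9) + 3670) = √((100000000/81 + 30000 - 27*√10 - 10000*√10/9) + 3670) = √((102430000/81 - 10243*√10/9) + 3670) = √(102727270/81 - 10243*√10/9)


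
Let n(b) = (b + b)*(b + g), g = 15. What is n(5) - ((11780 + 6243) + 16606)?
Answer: -34429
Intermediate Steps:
n(b) = 2*b*(15 + b) (n(b) = (b + b)*(b + 15) = (2*b)*(15 + b) = 2*b*(15 + b))
n(5) - ((11780 + 6243) + 16606) = 2*5*(15 + 5) - ((11780 + 6243) + 16606) = 2*5*20 - (18023 + 16606) = 200 - 1*34629 = 200 - 34629 = -34429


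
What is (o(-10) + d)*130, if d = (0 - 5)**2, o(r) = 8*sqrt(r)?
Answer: 3250 + 1040*I*sqrt(10) ≈ 3250.0 + 3288.8*I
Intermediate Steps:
d = 25 (d = (-5)**2 = 25)
(o(-10) + d)*130 = (8*sqrt(-10) + 25)*130 = (8*(I*sqrt(10)) + 25)*130 = (8*I*sqrt(10) + 25)*130 = (25 + 8*I*sqrt(10))*130 = 3250 + 1040*I*sqrt(10)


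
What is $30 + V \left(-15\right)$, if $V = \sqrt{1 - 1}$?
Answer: $30$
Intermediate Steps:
$V = 0$ ($V = \sqrt{0} = 0$)
$30 + V \left(-15\right) = 30 + 0 \left(-15\right) = 30 + 0 = 30$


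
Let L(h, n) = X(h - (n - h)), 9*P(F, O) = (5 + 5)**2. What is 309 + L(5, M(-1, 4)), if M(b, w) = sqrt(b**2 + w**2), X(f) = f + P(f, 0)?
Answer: 2971/9 - sqrt(17) ≈ 325.99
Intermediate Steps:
P(F, O) = 100/9 (P(F, O) = (5 + 5)**2/9 = (1/9)*10**2 = (1/9)*100 = 100/9)
X(f) = 100/9 + f (X(f) = f + 100/9 = 100/9 + f)
L(h, n) = 100/9 - n + 2*h (L(h, n) = 100/9 + (h - (n - h)) = 100/9 + (h + (h - n)) = 100/9 + (-n + 2*h) = 100/9 - n + 2*h)
309 + L(5, M(-1, 4)) = 309 + (100/9 - sqrt((-1)**2 + 4**2) + 2*5) = 309 + (100/9 - sqrt(1 + 16) + 10) = 309 + (100/9 - sqrt(17) + 10) = 309 + (190/9 - sqrt(17)) = 2971/9 - sqrt(17)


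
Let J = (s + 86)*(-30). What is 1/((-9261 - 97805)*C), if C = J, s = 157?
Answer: 1/780511140 ≈ 1.2812e-9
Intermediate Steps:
J = -7290 (J = (157 + 86)*(-30) = 243*(-30) = -7290)
C = -7290
1/((-9261 - 97805)*C) = 1/(-9261 - 97805*(-7290)) = -1/7290/(-107066) = -1/107066*(-1/7290) = 1/780511140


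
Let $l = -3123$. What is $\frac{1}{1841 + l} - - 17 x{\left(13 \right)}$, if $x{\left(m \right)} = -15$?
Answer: $- \frac{326911}{1282} \approx -255.0$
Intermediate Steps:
$\frac{1}{1841 + l} - - 17 x{\left(13 \right)} = \frac{1}{1841 - 3123} - \left(-17\right) \left(-15\right) = \frac{1}{-1282} - 255 = - \frac{1}{1282} - 255 = - \frac{326911}{1282}$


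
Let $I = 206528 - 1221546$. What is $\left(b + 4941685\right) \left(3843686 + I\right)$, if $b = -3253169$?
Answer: $4776251176688$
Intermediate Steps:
$I = -1015018$
$\left(b + 4941685\right) \left(3843686 + I\right) = \left(-3253169 + 4941685\right) \left(3843686 - 1015018\right) = 1688516 \cdot 2828668 = 4776251176688$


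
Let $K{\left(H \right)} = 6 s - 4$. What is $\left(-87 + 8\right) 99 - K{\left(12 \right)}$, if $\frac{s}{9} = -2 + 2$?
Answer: $-7817$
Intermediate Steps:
$s = 0$ ($s = 9 \left(-2 + 2\right) = 9 \cdot 0 = 0$)
$K{\left(H \right)} = -4$ ($K{\left(H \right)} = 6 \cdot 0 - 4 = 0 - 4 = -4$)
$\left(-87 + 8\right) 99 - K{\left(12 \right)} = \left(-87 + 8\right) 99 - -4 = \left(-79\right) 99 + 4 = -7821 + 4 = -7817$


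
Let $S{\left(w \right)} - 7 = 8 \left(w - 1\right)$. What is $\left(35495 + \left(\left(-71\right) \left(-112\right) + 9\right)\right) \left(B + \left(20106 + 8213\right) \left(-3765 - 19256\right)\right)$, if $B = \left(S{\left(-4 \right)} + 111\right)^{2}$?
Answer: $-28330079525440$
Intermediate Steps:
$S{\left(w \right)} = -1 + 8 w$ ($S{\left(w \right)} = 7 + 8 \left(w - 1\right) = 7 + 8 \left(-1 + w\right) = 7 + \left(-8 + 8 w\right) = -1 + 8 w$)
$B = 6084$ ($B = \left(\left(-1 + 8 \left(-4\right)\right) + 111\right)^{2} = \left(\left(-1 - 32\right) + 111\right)^{2} = \left(-33 + 111\right)^{2} = 78^{2} = 6084$)
$\left(35495 + \left(\left(-71\right) \left(-112\right) + 9\right)\right) \left(B + \left(20106 + 8213\right) \left(-3765 - 19256\right)\right) = \left(35495 + \left(\left(-71\right) \left(-112\right) + 9\right)\right) \left(6084 + \left(20106 + 8213\right) \left(-3765 - 19256\right)\right) = \left(35495 + \left(7952 + 9\right)\right) \left(6084 + 28319 \left(-23021\right)\right) = \left(35495 + 7961\right) \left(6084 - 651931699\right) = 43456 \left(-651925615\right) = -28330079525440$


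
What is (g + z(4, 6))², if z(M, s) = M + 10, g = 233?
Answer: 61009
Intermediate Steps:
z(M, s) = 10 + M
(g + z(4, 6))² = (233 + (10 + 4))² = (233 + 14)² = 247² = 61009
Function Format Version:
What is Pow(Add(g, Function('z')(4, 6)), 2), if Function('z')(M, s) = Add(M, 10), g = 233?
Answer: 61009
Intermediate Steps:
Function('z')(M, s) = Add(10, M)
Pow(Add(g, Function('z')(4, 6)), 2) = Pow(Add(233, Add(10, 4)), 2) = Pow(Add(233, 14), 2) = Pow(247, 2) = 61009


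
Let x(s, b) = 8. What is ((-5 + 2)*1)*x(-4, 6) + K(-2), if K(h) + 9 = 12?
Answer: -21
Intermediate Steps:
K(h) = 3 (K(h) = -9 + 12 = 3)
((-5 + 2)*1)*x(-4, 6) + K(-2) = ((-5 + 2)*1)*8 + 3 = -3*1*8 + 3 = -3*8 + 3 = -24 + 3 = -21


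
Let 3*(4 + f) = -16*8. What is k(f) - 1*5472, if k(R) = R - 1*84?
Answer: -16808/3 ≈ -5602.7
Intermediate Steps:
f = -140/3 (f = -4 + (-16*8)/3 = -4 + (1/3)*(-128) = -4 - 128/3 = -140/3 ≈ -46.667)
k(R) = -84 + R (k(R) = R - 84 = -84 + R)
k(f) - 1*5472 = (-84 - 140/3) - 1*5472 = -392/3 - 5472 = -16808/3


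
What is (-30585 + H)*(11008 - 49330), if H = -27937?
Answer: 2242680084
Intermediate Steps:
(-30585 + H)*(11008 - 49330) = (-30585 - 27937)*(11008 - 49330) = -58522*(-38322) = 2242680084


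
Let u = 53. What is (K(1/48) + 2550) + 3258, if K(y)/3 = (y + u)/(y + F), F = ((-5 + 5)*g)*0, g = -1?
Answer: 13443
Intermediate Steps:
F = 0 (F = ((-5 + 5)*(-1))*0 = (0*(-1))*0 = 0*0 = 0)
K(y) = 3*(53 + y)/y (K(y) = 3*((y + 53)/(y + 0)) = 3*((53 + y)/y) = 3*(53 + y)/y)
(K(1/48) + 2550) + 3258 = ((3 + 159/(1/48)) + 2550) + 3258 = ((3 + 159*48) + 2550) + 3258 = ((3 + 7632) + 2550) + 3258 = (7635 + 2550) + 3258 = 10185 + 3258 = 13443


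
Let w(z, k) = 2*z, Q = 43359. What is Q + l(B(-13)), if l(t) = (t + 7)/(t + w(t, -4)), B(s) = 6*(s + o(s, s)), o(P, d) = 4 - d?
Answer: 3121879/72 ≈ 43359.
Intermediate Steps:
B(s) = 24 (B(s) = 6*(s + (4 - s)) = 6*4 = 24)
l(t) = (7 + t)/(3*t) (l(t) = (t + 7)/(t + 2*t) = (7 + t)/((3*t)) = (7 + t)*(1/(3*t)) = (7 + t)/(3*t))
Q + l(B(-13)) = 43359 + (⅓)*(7 + 24)/24 = 43359 + (⅓)*(1/24)*31 = 43359 + 31/72 = 3121879/72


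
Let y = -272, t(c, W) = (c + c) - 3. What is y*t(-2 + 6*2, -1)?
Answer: -4624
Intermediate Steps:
t(c, W) = -3 + 2*c (t(c, W) = 2*c - 3 = -3 + 2*c)
y*t(-2 + 6*2, -1) = -272*(-3 + 2*(-2 + 6*2)) = -272*(-3 + 2*(-2 + 12)) = -272*(-3 + 2*10) = -272*(-3 + 20) = -272*17 = -4624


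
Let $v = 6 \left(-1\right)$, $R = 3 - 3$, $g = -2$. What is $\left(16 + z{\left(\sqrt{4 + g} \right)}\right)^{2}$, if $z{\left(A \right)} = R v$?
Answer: $256$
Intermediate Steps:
$R = 0$
$v = -6$
$z{\left(A \right)} = 0$ ($z{\left(A \right)} = 0 \left(-6\right) = 0$)
$\left(16 + z{\left(\sqrt{4 + g} \right)}\right)^{2} = \left(16 + 0\right)^{2} = 16^{2} = 256$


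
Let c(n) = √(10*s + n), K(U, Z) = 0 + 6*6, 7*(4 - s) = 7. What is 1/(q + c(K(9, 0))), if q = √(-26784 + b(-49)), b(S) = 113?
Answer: 1/(√66 + I*√26671) ≈ 0.00030385 - 0.0061081*I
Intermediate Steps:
s = 3 (s = 4 - ⅐*7 = 4 - 1 = 3)
K(U, Z) = 36 (K(U, Z) = 0 + 36 = 36)
c(n) = √(30 + n) (c(n) = √(10*3 + n) = √(30 + n))
q = I*√26671 (q = √(-26784 + 113) = √(-26671) = I*√26671 ≈ 163.31*I)
1/(q + c(K(9, 0))) = 1/(I*√26671 + √(30 + 36)) = 1/(I*√26671 + √66) = 1/(√66 + I*√26671)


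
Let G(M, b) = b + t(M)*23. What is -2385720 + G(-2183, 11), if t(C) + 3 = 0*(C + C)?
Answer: -2385778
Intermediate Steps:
t(C) = -3 (t(C) = -3 + 0*(C + C) = -3 + 0*(2*C) = -3 + 0 = -3)
G(M, b) = -69 + b (G(M, b) = b - 3*23 = b - 69 = -69 + b)
-2385720 + G(-2183, 11) = -2385720 + (-69 + 11) = -2385720 - 58 = -2385778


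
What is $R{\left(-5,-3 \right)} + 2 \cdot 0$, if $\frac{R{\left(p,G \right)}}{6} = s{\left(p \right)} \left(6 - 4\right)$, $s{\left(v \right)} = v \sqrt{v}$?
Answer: $- 60 i \sqrt{5} \approx - 134.16 i$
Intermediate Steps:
$s{\left(v \right)} = v^{\frac{3}{2}}$
$R{\left(p,G \right)} = 12 p^{\frac{3}{2}}$ ($R{\left(p,G \right)} = 6 p^{\frac{3}{2}} \left(6 - 4\right) = 6 p^{\frac{3}{2}} \cdot 2 = 6 \cdot 2 p^{\frac{3}{2}} = 12 p^{\frac{3}{2}}$)
$R{\left(-5,-3 \right)} + 2 \cdot 0 = 12 \left(-5\right)^{\frac{3}{2}} + 2 \cdot 0 = 12 \left(- 5 i \sqrt{5}\right) + 0 = - 60 i \sqrt{5} + 0 = - 60 i \sqrt{5}$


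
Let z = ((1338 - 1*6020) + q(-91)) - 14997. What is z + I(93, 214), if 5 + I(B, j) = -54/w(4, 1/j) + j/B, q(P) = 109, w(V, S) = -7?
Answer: -12736805/651 ≈ -19565.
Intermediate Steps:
I(B, j) = 19/7 + j/B (I(B, j) = -5 + (-54/(-7) + j/B) = -5 + (-54*(-⅐) + j/B) = -5 + (54/7 + j/B) = 19/7 + j/B)
z = -19570 (z = ((1338 - 1*6020) + 109) - 14997 = ((1338 - 6020) + 109) - 14997 = (-4682 + 109) - 14997 = -4573 - 14997 = -19570)
z + I(93, 214) = -19570 + (19/7 + 214/93) = -19570 + 3265/651 = -12736805/651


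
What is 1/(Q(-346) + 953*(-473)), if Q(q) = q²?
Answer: -1/331053 ≈ -3.0207e-6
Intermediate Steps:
1/(Q(-346) + 953*(-473)) = 1/((-346)² + 953*(-473)) = 1/(119716 - 450769) = 1/(-331053) = -1/331053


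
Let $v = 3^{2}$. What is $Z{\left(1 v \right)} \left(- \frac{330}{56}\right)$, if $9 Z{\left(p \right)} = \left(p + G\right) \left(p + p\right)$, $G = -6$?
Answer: $- \frac{495}{14} \approx -35.357$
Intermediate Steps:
$v = 9$
$Z{\left(p \right)} = \frac{2 p \left(-6 + p\right)}{9}$ ($Z{\left(p \right)} = \frac{\left(p - 6\right) \left(p + p\right)}{9} = \frac{\left(-6 + p\right) 2 p}{9} = \frac{2 p \left(-6 + p\right)}{9}$)
$Z{\left(1 v \right)} \left(- \frac{330}{56}\right) = \frac{2 \cdot 1 \cdot 9 \left(-6 + 1 \cdot 9\right)}{9} \left(- \frac{330}{56}\right) = \frac{2}{9} \cdot 9 \left(-6 + 9\right) \left(\left(-330\right) \frac{1}{56}\right) = \frac{2}{9} \cdot 9 \cdot 3 \left(- \frac{165}{28}\right) = 6 \left(- \frac{165}{28}\right) = - \frac{495}{14}$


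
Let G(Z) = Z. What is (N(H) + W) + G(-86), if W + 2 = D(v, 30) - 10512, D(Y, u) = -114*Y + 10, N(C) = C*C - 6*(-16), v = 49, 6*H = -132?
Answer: -15596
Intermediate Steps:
H = -22 (H = (⅙)*(-132) = -22)
N(C) = 96 + C² (N(C) = C² + 96 = 96 + C²)
D(Y, u) = 10 - 114*Y
W = -16090 (W = -2 + ((10 - 114*49) - 10512) = -2 + ((10 - 5586) - 10512) = -2 + (-5576 - 10512) = -2 - 16088 = -16090)
(N(H) + W) + G(-86) = ((96 + (-22)²) - 16090) - 86 = ((96 + 484) - 16090) - 86 = (580 - 16090) - 86 = -15510 - 86 = -15596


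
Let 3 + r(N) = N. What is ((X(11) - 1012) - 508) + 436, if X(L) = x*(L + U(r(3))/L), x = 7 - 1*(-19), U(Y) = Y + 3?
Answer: -8700/11 ≈ -790.91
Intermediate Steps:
r(N) = -3 + N
U(Y) = 3 + Y
x = 26 (x = 7 + 19 = 26)
X(L) = 26*L + 78/L (X(L) = 26*(L + (3 + (-3 + 3))/L) = 26*(L + (3 + 0)/L) = 26*(L + 3/L) = 26*L + 78/L)
((X(11) - 1012) - 508) + 436 = (((26*11 + 78/11) - 1012) - 508) + 436 = (((286 + 78*(1/11)) - 1012) - 508) + 436 = (((286 + 78/11) - 1012) - 508) + 436 = ((3224/11 - 1012) - 508) + 436 = (-7908/11 - 508) + 436 = -13496/11 + 436 = -8700/11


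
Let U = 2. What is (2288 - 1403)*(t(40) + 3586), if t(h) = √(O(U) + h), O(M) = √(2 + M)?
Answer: 3173610 + 885*√42 ≈ 3.1793e+6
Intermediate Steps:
t(h) = √(2 + h) (t(h) = √(√(2 + 2) + h) = √(√4 + h) = √(2 + h))
(2288 - 1403)*(t(40) + 3586) = (2288 - 1403)*(√(2 + 40) + 3586) = 885*(√42 + 3586) = 885*(3586 + √42) = 3173610 + 885*√42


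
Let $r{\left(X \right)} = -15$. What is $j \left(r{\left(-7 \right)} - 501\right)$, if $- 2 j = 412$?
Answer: $106296$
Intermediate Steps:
$j = -206$ ($j = \left(- \frac{1}{2}\right) 412 = -206$)
$j \left(r{\left(-7 \right)} - 501\right) = - 206 \left(-15 - 501\right) = \left(-206\right) \left(-516\right) = 106296$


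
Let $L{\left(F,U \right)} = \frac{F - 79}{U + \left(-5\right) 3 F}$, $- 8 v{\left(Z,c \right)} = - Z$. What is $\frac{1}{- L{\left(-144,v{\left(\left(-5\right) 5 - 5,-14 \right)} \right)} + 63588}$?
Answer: $\frac{8625}{548447392} \approx 1.5726 \cdot 10^{-5}$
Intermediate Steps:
$v{\left(Z,c \right)} = \frac{Z}{8}$ ($v{\left(Z,c \right)} = - \frac{\left(-1\right) Z}{8} = \frac{Z}{8}$)
$L{\left(F,U \right)} = \frac{-79 + F}{U - 15 F}$
$\frac{1}{- L{\left(-144,v{\left(\left(-5\right) 5 - 5,-14 \right)} \right)} + 63588} = \frac{1}{- \frac{79 - -144}{- \frac{\left(-5\right) 5 - 5}{8} + 15 \left(-144\right)} + 63588} = \frac{1}{- \frac{79 + 144}{- \frac{-25 - 5}{8} - 2160} + 63588} = \frac{1}{- \frac{223}{- \frac{-30}{8} - 2160} + 63588} = \frac{1}{- \frac{223}{\left(-1\right) \left(- \frac{15}{4}\right) - 2160} + 63588} = \frac{1}{- \frac{223}{\frac{15}{4} - 2160} + 63588} = \frac{1}{- \frac{223}{- \frac{8625}{4}} + 63588} = \frac{1}{- \frac{\left(-4\right) 223}{8625} + 63588} = \frac{1}{\left(-1\right) \left(- \frac{892}{8625}\right) + 63588} = \frac{1}{\frac{892}{8625} + 63588} = \frac{1}{\frac{548447392}{8625}} = \frac{8625}{548447392}$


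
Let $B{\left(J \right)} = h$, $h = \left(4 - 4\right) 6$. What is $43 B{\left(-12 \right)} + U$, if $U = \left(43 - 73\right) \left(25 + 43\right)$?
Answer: $-2040$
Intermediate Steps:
$U = -2040$ ($U = \left(-30\right) 68 = -2040$)
$h = 0$ ($h = 0 \cdot 6 = 0$)
$B{\left(J \right)} = 0$
$43 B{\left(-12 \right)} + U = 43 \cdot 0 - 2040 = 0 - 2040 = -2040$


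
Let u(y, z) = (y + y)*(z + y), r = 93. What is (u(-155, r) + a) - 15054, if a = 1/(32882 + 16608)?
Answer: 206175341/49490 ≈ 4166.0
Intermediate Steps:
u(y, z) = 2*y*(y + z) (u(y, z) = (2*y)*(y + z) = 2*y*(y + z))
a = 1/49490 ≈ 2.0206e-5
(u(-155, r) + a) - 15054 = (2*(-155)*(-155 + 93) + 1/49490) - 15054 = (2*(-155)*(-62) + 1/49490) - 15054 = (19220 + 1/49490) - 15054 = 951197801/49490 - 15054 = 206175341/49490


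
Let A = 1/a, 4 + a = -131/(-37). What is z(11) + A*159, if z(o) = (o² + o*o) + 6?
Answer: -1667/17 ≈ -98.059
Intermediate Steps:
a = -17/37 (a = -4 - 131/(-37) = -4 - 131*(-1/37) = -4 + 131/37 = -17/37 ≈ -0.45946)
A = -37/17 (A = 1/(-17/37) = -37/17 ≈ -2.1765)
z(o) = 6 + 2*o² (z(o) = (o² + o²) + 6 = 2*o² + 6 = 6 + 2*o²)
z(11) + A*159 = (6 + 2*11²) - 37/17*159 = (6 + 2*121) - 5883/17 = (6 + 242) - 5883/17 = 248 - 5883/17 = -1667/17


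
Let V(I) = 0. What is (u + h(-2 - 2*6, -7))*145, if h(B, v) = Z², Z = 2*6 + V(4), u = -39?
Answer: 15225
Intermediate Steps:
Z = 12 (Z = 2*6 + 0 = 12 + 0 = 12)
h(B, v) = 144 (h(B, v) = 12² = 144)
(u + h(-2 - 2*6, -7))*145 = (-39 + 144)*145 = 105*145 = 15225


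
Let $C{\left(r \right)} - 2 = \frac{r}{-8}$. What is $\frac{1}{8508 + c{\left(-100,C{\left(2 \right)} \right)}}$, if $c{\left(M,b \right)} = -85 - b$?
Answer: $\frac{4}{33685} \approx 0.00011875$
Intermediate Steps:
$C{\left(r \right)} = 2 - \frac{r}{8}$ ($C{\left(r \right)} = 2 + \frac{r}{-8} = 2 + r \left(- \frac{1}{8}\right) = 2 - \frac{r}{8}$)
$\frac{1}{8508 + c{\left(-100,C{\left(2 \right)} \right)}} = \frac{1}{8508 - \left(87 - \frac{1}{4}\right)} = \frac{1}{8508 - \frac{347}{4}} = \frac{1}{\frac{33685}{4}} = \frac{4}{33685}$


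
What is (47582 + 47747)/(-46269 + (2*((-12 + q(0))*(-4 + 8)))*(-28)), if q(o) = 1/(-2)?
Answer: -95329/43469 ≈ -2.1930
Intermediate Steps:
q(o) = -½
(47582 + 47747)/(-46269 + (2*((-12 + q(0))*(-4 + 8)))*(-28)) = (47582 + 47747)/(-46269 + (2*((-12 - ½)*(-4 + 8)))*(-28)) = 95329/(-46269 + (2*(-25/2*4))*(-28)) = 95329/(-46269 + (2*(-50))*(-28)) = 95329/(-46269 - 100*(-28)) = 95329/(-46269 + 2800) = 95329/(-43469) = 95329*(-1/43469) = -95329/43469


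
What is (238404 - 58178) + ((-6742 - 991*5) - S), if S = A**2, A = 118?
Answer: 154605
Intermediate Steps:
S = 13924 (S = 118**2 = 13924)
(238404 - 58178) + ((-6742 - 991*5) - S) = (238404 - 58178) + ((-6742 - 991*5) - 1*13924) = 180226 + ((-6742 - 1*4955) - 13924) = 180226 + ((-6742 - 4955) - 13924) = 180226 + (-11697 - 13924) = 180226 - 25621 = 154605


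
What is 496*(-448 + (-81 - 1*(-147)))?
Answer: -189472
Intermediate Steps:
496*(-448 + (-81 - 1*(-147))) = 496*(-448 + (-81 + 147)) = 496*(-448 + 66) = 496*(-382) = -189472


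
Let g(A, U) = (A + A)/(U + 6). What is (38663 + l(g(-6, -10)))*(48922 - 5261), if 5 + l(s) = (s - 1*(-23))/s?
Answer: 5064676000/3 ≈ 1.6882e+9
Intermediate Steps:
g(A, U) = 2*A/(6 + U) (g(A, U) = (2*A)/(6 + U) = 2*A/(6 + U))
l(s) = -5 + (23 + s)/s (l(s) = -5 + (s - 1*(-23))/s = -5 + (s + 23)/s = -5 + (23 + s)/s)
(38663 + l(g(-6, -10)))*(48922 - 5261) = (38663 + (-4 + 23/((2*(-6)/(6 - 10)))))*(48922 - 5261) = (38663 + (-4 + 23/((2*(-6)/(-4)))))*43661 = (38663 + (-4 + 23/((2*(-6)*(-¼)))))*43661 = (38663 + (-4 + 23/3))*43661 = (38663 + 11/3)*43661 = (116000/3)*43661 = 5064676000/3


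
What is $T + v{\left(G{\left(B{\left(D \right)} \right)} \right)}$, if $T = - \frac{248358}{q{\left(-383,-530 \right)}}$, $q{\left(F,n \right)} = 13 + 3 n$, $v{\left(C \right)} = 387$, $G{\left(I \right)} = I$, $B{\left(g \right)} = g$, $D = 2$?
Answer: $\frac{858657}{1577} \approx 544.49$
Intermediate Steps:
$T = \frac{248358}{1577}$ ($T = - \frac{248358}{13 + 3 \left(-530\right)} = - \frac{248358}{13 - 1590} = - \frac{248358}{-1577} = \left(-248358\right) \left(- \frac{1}{1577}\right) = \frac{248358}{1577} \approx 157.49$)
$T + v{\left(G{\left(B{\left(D \right)} \right)} \right)} = \frac{248358}{1577} + 387 = \frac{858657}{1577}$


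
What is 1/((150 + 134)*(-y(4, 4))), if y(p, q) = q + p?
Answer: -1/2272 ≈ -0.00044014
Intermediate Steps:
y(p, q) = p + q
1/((150 + 134)*(-y(4, 4))) = 1/((150 + 134)*(-(4 + 4))) = 1/(284*(-1*8)) = 1/(284*(-8)) = 1/(-2272) = -1/2272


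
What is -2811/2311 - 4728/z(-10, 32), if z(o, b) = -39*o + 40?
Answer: -6067569/496865 ≈ -12.212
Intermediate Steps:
z(o, b) = 40 - 39*o
-2811/2311 - 4728/z(-10, 32) = -2811/2311 - 4728/(40 - 39*(-10)) = -2811*1/2311 - 4728/(40 + 390) = -2811/2311 - 4728/430 = -2811/2311 - 4728*1/430 = -2811/2311 - 2364/215 = -6067569/496865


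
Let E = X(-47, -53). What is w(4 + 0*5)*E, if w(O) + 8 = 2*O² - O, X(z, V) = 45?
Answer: 900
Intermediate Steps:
E = 45
w(O) = -8 - O + 2*O² (w(O) = -8 + (2*O² - O) = -8 + (-O + 2*O²) = -8 - O + 2*O²)
w(4 + 0*5)*E = (-8 - (4 + 0*5) + 2*(4 + 0*5)²)*45 = (-8 - (4 + 0) + 2*(4 + 0)²)*45 = (-8 - 1*4 + 2*4²)*45 = (-8 - 4 + 2*16)*45 = (-8 - 4 + 32)*45 = 20*45 = 900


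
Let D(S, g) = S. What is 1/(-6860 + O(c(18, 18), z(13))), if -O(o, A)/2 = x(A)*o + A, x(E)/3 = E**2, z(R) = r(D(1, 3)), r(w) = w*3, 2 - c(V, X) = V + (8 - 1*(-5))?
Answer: -1/5300 ≈ -0.00018868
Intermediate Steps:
c(V, X) = -11 - V (c(V, X) = 2 - (V + (8 - 1*(-5))) = 2 - (V + (8 + 5)) = 2 - (V + 13) = 2 - (13 + V) = 2 + (-13 - V) = -11 - V)
r(w) = 3*w
z(R) = 3 (z(R) = 3*1 = 3)
x(E) = 3*E**2
O(o, A) = -2*A - 6*o*A**2 (O(o, A) = -2*((3*A**2)*o + A) = -2*(3*o*A**2 + A) = -2*(A + 3*o*A**2) = -2*A - 6*o*A**2)
1/(-6860 + O(c(18, 18), z(13))) = 1/(-6860 + 2*3*(-1 - 3*3*(-11 - 1*18))) = 1/(-6860 + 2*3*(-1 - 3*3*(-11 - 18))) = 1/(-6860 + 2*3*(-1 - 3*3*(-29))) = 1/(-6860 + 2*3*(-1 + 261)) = 1/(-6860 + 2*3*260) = 1/(-6860 + 1560) = 1/(-5300) = -1/5300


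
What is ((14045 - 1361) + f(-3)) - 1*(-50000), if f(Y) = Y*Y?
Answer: 62693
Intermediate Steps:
f(Y) = Y²
((14045 - 1361) + f(-3)) - 1*(-50000) = ((14045 - 1361) + (-3)²) - 1*(-50000) = (12684 + 9) + 50000 = 12693 + 50000 = 62693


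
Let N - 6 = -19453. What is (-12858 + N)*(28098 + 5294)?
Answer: -1078728560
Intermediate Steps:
N = -19447 (N = 6 - 19453 = -19447)
(-12858 + N)*(28098 + 5294) = (-12858 - 19447)*(28098 + 5294) = -32305*33392 = -1078728560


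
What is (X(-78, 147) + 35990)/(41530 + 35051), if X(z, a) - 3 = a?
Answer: 36140/76581 ≈ 0.47192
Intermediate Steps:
X(z, a) = 3 + a
(X(-78, 147) + 35990)/(41530 + 35051) = ((3 + 147) + 35990)/(41530 + 35051) = (150 + 35990)/76581 = 36140*(1/76581) = 36140/76581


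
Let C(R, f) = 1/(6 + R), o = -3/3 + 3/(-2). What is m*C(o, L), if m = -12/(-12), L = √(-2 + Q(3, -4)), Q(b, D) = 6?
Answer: 2/7 ≈ 0.28571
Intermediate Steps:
o = -5/2 (o = -3*⅓ + 3*(-½) = -1 - 3/2 = -5/2 ≈ -2.5000)
L = 2 (L = √(-2 + 6) = √4 = 2)
m = 1 (m = -12*(-1/12) = 1)
m*C(o, L) = 1/(6 - 5/2) = 1/(7/2) = 1*(2/7) = 2/7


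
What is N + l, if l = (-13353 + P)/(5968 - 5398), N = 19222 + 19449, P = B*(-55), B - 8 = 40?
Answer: 7342159/190 ≈ 38643.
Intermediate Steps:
B = 48 (B = 8 + 40 = 48)
P = -2640 (P = 48*(-55) = -2640)
N = 38671
l = -5331/190 (l = (-13353 - 2640)/(5968 - 5398) = -15993/570 = -15993*1/570 = -5331/190 ≈ -28.058)
N + l = 38671 - 5331/190 = 7342159/190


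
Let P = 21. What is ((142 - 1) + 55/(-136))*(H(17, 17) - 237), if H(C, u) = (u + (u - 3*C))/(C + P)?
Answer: -172528783/5168 ≈ -33384.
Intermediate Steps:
H(C, u) = (-3*C + 2*u)/(21 + C) (H(C, u) = (u + (u - 3*C))/(C + 21) = (-3*C + 2*u)/(21 + C))
((142 - 1) + 55/(-136))*(H(17, 17) - 237) = ((142 - 1) + 55/(-136))*((-3*17 + 2*17)/(21 + 17) - 237) = (141 + 55*(-1/136))*((-51 + 34)/38 - 237) = (141 - 55/136)*((1/38)*(-17) - 237) = 19121*(-17/38 - 237)/136 = (19121/136)*(-9023/38) = -172528783/5168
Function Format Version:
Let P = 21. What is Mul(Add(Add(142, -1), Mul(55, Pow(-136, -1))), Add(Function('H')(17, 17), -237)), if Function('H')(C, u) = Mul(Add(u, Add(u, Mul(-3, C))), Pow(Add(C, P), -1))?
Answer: Rational(-172528783, 5168) ≈ -33384.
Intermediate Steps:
Function('H')(C, u) = Mul(Pow(Add(21, C), -1), Add(Mul(-3, C), Mul(2, u))) (Function('H')(C, u) = Mul(Add(u, Add(u, Mul(-3, C))), Pow(Add(C, 21), -1)) = Mul(Add(Mul(-3, C), Mul(2, u)), Pow(Add(21, C), -1)) = Mul(Pow(Add(21, C), -1), Add(Mul(-3, C), Mul(2, u))))
Mul(Add(Add(142, -1), Mul(55, Pow(-136, -1))), Add(Function('H')(17, 17), -237)) = Mul(Add(Add(142, -1), Mul(55, Pow(-136, -1))), Add(Mul(Pow(Add(21, 17), -1), Add(Mul(-3, 17), Mul(2, 17))), -237)) = Mul(Add(141, Mul(55, Rational(-1, 136))), Add(Mul(Pow(38, -1), Add(-51, 34)), -237)) = Mul(Add(141, Rational(-55, 136)), Add(Mul(Rational(1, 38), -17), -237)) = Mul(Rational(19121, 136), Add(Rational(-17, 38), -237)) = Mul(Rational(19121, 136), Rational(-9023, 38)) = Rational(-172528783, 5168)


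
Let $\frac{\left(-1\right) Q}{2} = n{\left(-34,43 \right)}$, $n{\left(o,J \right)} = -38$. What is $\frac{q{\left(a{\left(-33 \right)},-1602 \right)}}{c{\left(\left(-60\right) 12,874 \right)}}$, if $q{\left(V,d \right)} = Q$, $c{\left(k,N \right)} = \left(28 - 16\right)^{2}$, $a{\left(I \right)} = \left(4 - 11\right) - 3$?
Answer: $\frac{19}{36} \approx 0.52778$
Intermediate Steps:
$a{\left(I \right)} = -10$ ($a{\left(I \right)} = -7 - 3 = -10$)
$Q = 76$ ($Q = \left(-2\right) \left(-38\right) = 76$)
$c{\left(k,N \right)} = 144$ ($c{\left(k,N \right)} = 12^{2} = 144$)
$q{\left(V,d \right)} = 76$
$\frac{q{\left(a{\left(-33 \right)},-1602 \right)}}{c{\left(\left(-60\right) 12,874 \right)}} = \frac{76}{144} = 76 \cdot \frac{1}{144} = \frac{19}{36}$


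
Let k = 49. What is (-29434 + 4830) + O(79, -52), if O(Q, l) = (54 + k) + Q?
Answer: -24422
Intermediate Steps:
O(Q, l) = 103 + Q (O(Q, l) = (54 + 49) + Q = 103 + Q)
(-29434 + 4830) + O(79, -52) = (-29434 + 4830) + (103 + 79) = -24604 + 182 = -24422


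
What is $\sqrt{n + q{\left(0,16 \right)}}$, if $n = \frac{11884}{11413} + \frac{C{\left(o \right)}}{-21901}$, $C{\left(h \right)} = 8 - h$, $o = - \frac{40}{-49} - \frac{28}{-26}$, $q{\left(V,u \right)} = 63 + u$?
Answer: $\frac{3 \sqrt{38027246584476315777}}{2067818753} \approx 8.9466$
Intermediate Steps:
$o = \frac{1206}{637}$ ($o = \left(-40\right) \left(- \frac{1}{49}\right) - - \frac{14}{13} = \frac{40}{49} + \frac{14}{13} = \frac{1206}{637} \approx 1.8932$)
$n = \frac{165748538738}{159222043981}$ ($n = \frac{11884}{11413} + \frac{8 - \frac{1206}{637}}{-21901} = 11884 \cdot \frac{1}{11413} + \left(8 - \frac{1206}{637}\right) \left(- \frac{1}{21901}\right) = \frac{11884}{11413} + \frac{3890}{637} \left(- \frac{1}{21901}\right) = \frac{11884}{11413} - \frac{3890}{13950937} = \frac{165748538738}{159222043981} \approx 1.041$)
$\sqrt{n + q{\left(0,16 \right)}} = \sqrt{\frac{165748538738}{159222043981} + \left(63 + 16\right)} = \sqrt{\frac{165748538738}{159222043981} + 79} = \sqrt{\frac{12744290013237}{159222043981}} = \frac{3 \sqrt{38027246584476315777}}{2067818753}$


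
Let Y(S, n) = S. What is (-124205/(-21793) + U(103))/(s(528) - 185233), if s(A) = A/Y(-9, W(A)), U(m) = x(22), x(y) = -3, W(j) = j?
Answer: -176478/12114183875 ≈ -1.4568e-5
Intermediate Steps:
U(m) = -3
s(A) = -A/9 (s(A) = A/(-9) = A*(-⅑) = -A/9)
(-124205/(-21793) + U(103))/(s(528) - 185233) = (-124205/(-21793) - 3)/(-⅑*528 - 185233) = (-124205*(-1/21793) - 3)/(-176/3 - 185233) = (124205/21793 - 3)/(-555875/3) = (58826/21793)*(-3/555875) = -176478/12114183875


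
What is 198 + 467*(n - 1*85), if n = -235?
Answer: -149242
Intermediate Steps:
198 + 467*(n - 1*85) = 198 + 467*(-235 - 1*85) = 198 + 467*(-235 - 85) = 198 + 467*(-320) = 198 - 149440 = -149242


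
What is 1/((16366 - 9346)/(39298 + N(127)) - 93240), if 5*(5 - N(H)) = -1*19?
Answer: -7559/704799810 ≈ -1.0725e-5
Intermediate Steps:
N(H) = 44/5 (N(H) = 5 - (-1)*19/5 = 5 - 1/5*(-19) = 5 + 19/5 = 44/5)
1/((16366 - 9346)/(39298 + N(127)) - 93240) = 1/((16366 - 9346)/(39298 + 44/5) - 93240) = 1/(7020/(196534/5) - 93240) = 1/(7020*(5/196534) - 93240) = 1/(1350/7559 - 93240) = 1/(-704799810/7559) = -7559/704799810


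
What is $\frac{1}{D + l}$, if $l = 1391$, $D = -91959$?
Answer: $- \frac{1}{90568} \approx -1.1041 \cdot 10^{-5}$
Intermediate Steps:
$\frac{1}{D + l} = \frac{1}{-91959 + 1391} = \frac{1}{-90568} = - \frac{1}{90568}$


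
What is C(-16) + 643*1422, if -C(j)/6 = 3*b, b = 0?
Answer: 914346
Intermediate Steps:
C(j) = 0 (C(j) = -18*0 = -6*0 = 0)
C(-16) + 643*1422 = 0 + 643*1422 = 0 + 914346 = 914346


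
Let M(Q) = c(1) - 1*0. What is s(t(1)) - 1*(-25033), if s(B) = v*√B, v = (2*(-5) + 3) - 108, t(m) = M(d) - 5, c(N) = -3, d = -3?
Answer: 25033 - 230*I*√2 ≈ 25033.0 - 325.27*I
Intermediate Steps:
M(Q) = -3 (M(Q) = -3 - 1*0 = -3 + 0 = -3)
t(m) = -8 (t(m) = -3 - 5 = -8)
v = -115 (v = (-10 + 3) - 108 = -7 - 108 = -115)
s(B) = -115*√B
s(t(1)) - 1*(-25033) = -230*I*√2 - 1*(-25033) = -230*I*√2 + 25033 = 25033 - 230*I*√2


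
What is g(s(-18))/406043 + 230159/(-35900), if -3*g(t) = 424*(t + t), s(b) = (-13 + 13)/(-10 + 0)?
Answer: -230159/35900 ≈ -6.4111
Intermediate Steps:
s(b) = 0 (s(b) = 0/(-10) = 0*(-⅒) = 0)
g(t) = -848*t/3 (g(t) = -424*(t + t)/3 = -424*2*t/3 = -848*t/3)
g(s(-18))/406043 + 230159/(-35900) = -848/3*0/406043 + 230159/(-35900) = 0*(1/406043) + 230159*(-1/35900) = 0 - 230159/35900 = -230159/35900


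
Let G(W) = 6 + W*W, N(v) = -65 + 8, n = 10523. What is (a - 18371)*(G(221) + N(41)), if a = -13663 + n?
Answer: -1049521690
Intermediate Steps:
N(v) = -57
G(W) = 6 + W**2
a = -3140 (a = -13663 + 10523 = -3140)
(a - 18371)*(G(221) + N(41)) = (-3140 - 18371)*((6 + 221**2) - 57) = -21511*((6 + 48841) - 57) = -21511*(48847 - 57) = -21511*48790 = -1049521690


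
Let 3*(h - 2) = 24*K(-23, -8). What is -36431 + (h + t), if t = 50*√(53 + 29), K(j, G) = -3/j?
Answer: -837843/23 + 50*√82 ≈ -35975.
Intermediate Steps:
h = 70/23 (h = 2 + (24*(-3/(-23)))/3 = 2 + (24*(-3*(-1/23)))/3 = 2 + (24*(3/23))/3 = 2 + (⅓)*(72/23) = 2 + 24/23 = 70/23 ≈ 3.0435)
t = 50*√82 ≈ 452.77
-36431 + (h + t) = -36431 + (70/23 + 50*√82) = -837843/23 + 50*√82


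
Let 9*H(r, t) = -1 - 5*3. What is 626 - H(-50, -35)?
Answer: 5650/9 ≈ 627.78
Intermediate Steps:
H(r, t) = -16/9 (H(r, t) = (-1 - 5*3)/9 = (-1 - 15)/9 = (⅑)*(-16) = -16/9)
626 - H(-50, -35) = 626 - 1*(-16/9) = 626 + 16/9 = 5650/9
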